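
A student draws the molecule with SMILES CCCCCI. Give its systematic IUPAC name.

The longest carbon chain is 5 atoms: the parent is pentane.
The numbering direction is chosen so that the substituent locant set {1} is lower than {5} at the first point of difference.
This places an iodo group at C-1.
Putting it together: 1-iodopentane.

1-iodopentane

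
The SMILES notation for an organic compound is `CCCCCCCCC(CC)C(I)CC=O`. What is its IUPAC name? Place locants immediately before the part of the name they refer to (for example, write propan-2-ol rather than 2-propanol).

4-ethyl-3-iodododecanal

The longest chain bearing the –CHO group is 12 carbons long (dodecane).
The highest-priority functional group is an aldehyde (terminal –CHO), so the name ends in -al.
Number the chain so that the aldehyde carbon is C-1 by definition.
That gives an ethyl group at C-4; an iodo group at C-3.
Substituent prefixes are cited in alphabetical order (multiplying prefixes like di-/tri- are ignored for ordering).
The name is 4-ethyl-3-iodododecanal.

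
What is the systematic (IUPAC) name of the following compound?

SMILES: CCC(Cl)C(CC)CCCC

3-chloro-4-ethyloctane

The parent chain contains 8 carbons (octane).
The numbering direction is chosen so that the substituent locant set {3,4} is lower than {5,6} at the first point of difference.
With this numbering: a chloro group at C-3; an ethyl group at C-4.
Prefixes are listed alphabetically: chloro, ethyl.
Assembling the pieces gives 3-chloro-4-ethyloctane.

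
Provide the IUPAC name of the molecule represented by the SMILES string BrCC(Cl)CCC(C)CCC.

The longest continuous carbon chain has 8 atoms, so the parent hydride is octane.
The numbering direction is chosen so that the substituent locant set {1,2,5} is lower than {4,7,8} at the first point of difference.
This places a bromo group at C-1; a chloro group at C-2; a methyl group at C-5.
Prefixes are listed alphabetically: bromo, chloro, methyl.
The name is 1-bromo-2-chloro-5-methyloctane.

1-bromo-2-chloro-5-methyloctane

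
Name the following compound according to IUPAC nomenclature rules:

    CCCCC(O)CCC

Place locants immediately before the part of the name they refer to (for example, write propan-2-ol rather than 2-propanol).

octan-4-ol

Counting along the main chain through the –OH group gives 8 carbons: the parent is octane.
The principal characteristic group is an alcohol (–OH), named with the suffix -ol.
Choose the numbering such that numbering from this end puts the hydroxyl group at C-4 rather than C-5.
This places the hydroxyl at C-4.
Assembling the pieces gives octan-4-ol.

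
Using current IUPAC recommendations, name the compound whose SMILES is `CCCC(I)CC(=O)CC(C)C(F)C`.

2-fluoro-7-iodo-3-methyldecan-5-one

Counting along the main chain through the carbonyl gives 10 carbons: the parent is decane.
The principal characteristic group is a ketone (C=O on an internal carbon), named with the suffix -one.
Choose the numbering such that numbering from this end puts the carbonyl group at C-5 rather than C-6.
That gives the carbonyl at C-5; a fluoro group at C-2; an iodo group at C-7; a methyl group at C-3.
The substituents are ordered alphabetically, ignoring any di-/tri- multipliers.
Assembling the pieces gives 2-fluoro-7-iodo-3-methyldecan-5-one.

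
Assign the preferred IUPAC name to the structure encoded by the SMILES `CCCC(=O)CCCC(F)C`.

8-fluorononan-4-one

The longest carbon chain that includes the carbonyl has 9 carbons, so the parent hydride is nonane.
The principal characteristic group is a ketone (C=O on an internal carbon), named with the suffix -one.
Choose the numbering such that numbering from this end puts the carbonyl group at C-4 rather than C-6.
With this numbering: the carbonyl at C-4; a fluoro group at C-8.
Putting it together: 8-fluorononan-4-one.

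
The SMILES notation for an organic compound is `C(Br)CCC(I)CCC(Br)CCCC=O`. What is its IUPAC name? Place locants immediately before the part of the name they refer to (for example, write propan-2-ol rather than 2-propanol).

5,11-dibromo-8-iodoundecanal

The longest chain bearing the –CHO group is 11 carbons long (undecane).
The principal characteristic group is an aldehyde (terminal –CHO), named with the suffix -al.
The numbering direction is chosen so that the aldehyde carbon is C-1 by definition.
This places bromo groups at C-5 and C-11; an iodo group at C-8.
Substituent prefixes are cited in alphabetical order (multiplying prefixes like di-/tri- are ignored for ordering).
Putting it together: 5,11-dibromo-8-iodoundecanal.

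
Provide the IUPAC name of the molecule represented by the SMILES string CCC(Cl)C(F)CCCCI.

The parent chain contains 8 carbons (octane).
Choose the numbering such that the substituent locant set {1,5,6} is lower than {3,4,8} at the first point of difference.
With this numbering: a chloro group at C-6; a fluoro group at C-5; an iodo group at C-1.
The substituents are ordered alphabetically, ignoring any di-/tri- multipliers.
The name is 6-chloro-5-fluoro-1-iodooctane.

6-chloro-5-fluoro-1-iodooctane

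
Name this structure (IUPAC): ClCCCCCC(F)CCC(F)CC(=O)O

The longest chain bearing the –COOH group is 11 carbons long (undecane).
The principal characteristic group is a carboxylic acid (terminal –COOH), named with the suffix -oic acid.
The numbering direction is chosen so that the carboxylic acid carbon is C-1 by definition.
This places a chloro group at C-11; fluoro groups at C-3 and C-6.
Prefixes are listed alphabetically: chloro, fluoro.
The name is 11-chloro-3,6-difluoroundecanoic acid.

11-chloro-3,6-difluoroundecanoic acid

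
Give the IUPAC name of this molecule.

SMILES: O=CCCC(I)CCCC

4-iodooctanal

The longest carbon chain that includes the –CHO group has 8 carbons, so the parent hydride is octane.
The highest-priority functional group is an aldehyde (terminal –CHO), so the name ends in -al.
Number the chain so that the aldehyde carbon is C-1 by definition.
That gives an iodo group at C-4.
Putting it together: 4-iodooctanal.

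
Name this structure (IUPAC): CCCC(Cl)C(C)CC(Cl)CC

The longest carbon chain is 9 atoms: the parent is nonane.
Number the chain so that the substituent locant set {3,5,6} is lower than {4,5,7} at the first point of difference.
That gives chloro groups at C-3 and C-6; a methyl group at C-5.
The substituents are ordered alphabetically, ignoring any di-/tri- multipliers.
Putting it together: 3,6-dichloro-5-methylnonane.

3,6-dichloro-5-methylnonane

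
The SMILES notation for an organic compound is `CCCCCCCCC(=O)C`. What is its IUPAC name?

decan-2-one

Counting along the main chain through the carbonyl gives 10 carbons: the parent is decane.
A ketone (C=O on an internal carbon) is the principal characteristic group, giving the suffix -one.
Choose the numbering such that numbering from this end puts the carbonyl group at C-2 rather than C-9.
That gives the carbonyl at C-2.
Assembling the pieces gives decan-2-one.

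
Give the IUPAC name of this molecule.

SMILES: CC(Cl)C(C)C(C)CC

2-chloro-3,4-dimethylhexane

The longest carbon chain is 6 atoms: the parent is hexane.
The numbering direction is chosen so that the substituent locant set {2,3,4} is lower than {3,4,5} at the first point of difference.
With this numbering: a chloro group at C-2; methyl groups at C-3 and C-4.
Substituent prefixes are cited in alphabetical order (multiplying prefixes like di-/tri- are ignored for ordering).
Assembling the pieces gives 2-chloro-3,4-dimethylhexane.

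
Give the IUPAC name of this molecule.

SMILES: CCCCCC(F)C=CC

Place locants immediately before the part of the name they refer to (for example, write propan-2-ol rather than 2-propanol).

The longest carbon chain that includes the multiple bond has 9 carbons, so the parent hydride is nonane.
The chain contains a C=C double bond, so the unsaturation ending is -ene.
Number the chain so that numbering from this end puts the double bond at C-2 rather than C-7.
That gives the double bond between C-2 and C-3; a fluoro group at C-4.
Assembling the pieces gives 4-fluoronon-2-ene.

4-fluoronon-2-ene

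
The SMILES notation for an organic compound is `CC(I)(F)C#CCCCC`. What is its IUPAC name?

2-fluoro-2-iodooct-3-yne

The longest chain bearing the multiple bond is 8 carbons long (octane).
A C≡C triple bond in the chain gives the infix -yne-.
Choose the numbering such that numbering from this end puts the triple bond at C-3 rather than C-5.
That gives the triple bond between C-3 and C-4; a fluoro group at C-2; an iodo group at C-2.
The substituents are ordered alphabetically, ignoring any di-/tri- multipliers.
Putting it together: 2-fluoro-2-iodooct-3-yne.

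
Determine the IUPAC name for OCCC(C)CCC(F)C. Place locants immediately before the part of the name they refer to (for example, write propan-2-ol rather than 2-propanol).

Counting along the main chain through the –OH group gives 7 carbons: the parent is heptane.
The highest-priority functional group is an alcohol (–OH), so the name ends in -ol.
Choose the numbering such that numbering from this end puts the hydroxyl group at C-1 rather than C-7.
With this numbering: the hydroxyl at C-1; a fluoro group at C-6; a methyl group at C-3.
Substituent prefixes are cited in alphabetical order (multiplying prefixes like di-/tri- are ignored for ordering).
Assembling the pieces gives 6-fluoro-3-methylheptan-1-ol.

6-fluoro-3-methylheptan-1-ol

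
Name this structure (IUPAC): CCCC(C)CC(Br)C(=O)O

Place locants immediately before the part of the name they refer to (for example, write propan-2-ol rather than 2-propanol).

2-bromo-4-methylheptanoic acid

The longest carbon chain that includes the –COOH group has 7 carbons, so the parent hydride is heptane.
A carboxylic acid (terminal –COOH) is the principal characteristic group, giving the suffix -oic acid.
Number the chain so that the carboxylic acid carbon is C-1 by definition.
This places a bromo group at C-2; a methyl group at C-4.
Substituent prefixes are cited in alphabetical order (multiplying prefixes like di-/tri- are ignored for ordering).
Assembling the pieces gives 2-bromo-4-methylheptanoic acid.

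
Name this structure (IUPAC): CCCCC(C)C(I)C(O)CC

The longest carbon chain that includes the –OH group has 9 carbons, so the parent hydride is nonane.
The principal characteristic group is an alcohol (–OH), named with the suffix -ol.
Choose the numbering such that numbering from this end puts the hydroxyl group at C-3 rather than C-7.
That gives the hydroxyl at C-3; an iodo group at C-4; a methyl group at C-5.
Substituent prefixes are cited in alphabetical order (multiplying prefixes like di-/tri- are ignored for ordering).
Putting it together: 4-iodo-5-methylnonan-3-ol.

4-iodo-5-methylnonan-3-ol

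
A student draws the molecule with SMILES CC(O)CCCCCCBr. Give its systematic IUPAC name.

8-bromooctan-2-ol

The longest carbon chain that includes the –OH group has 8 carbons, so the parent hydride is octane.
The principal characteristic group is an alcohol (–OH), named with the suffix -ol.
The numbering direction is chosen so that numbering from this end puts the hydroxyl group at C-2 rather than C-7.
With this numbering: the hydroxyl at C-2; a bromo group at C-8.
Assembling the pieces gives 8-bromooctan-2-ol.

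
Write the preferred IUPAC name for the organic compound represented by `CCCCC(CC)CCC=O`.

4-ethyloctanal

Counting along the main chain through the –CHO group gives 8 carbons: the parent is octane.
An aldehyde (terminal –CHO) is the principal characteristic group, giving the suffix -al.
Number the chain so that the aldehyde carbon is C-1 by definition.
That gives an ethyl group at C-4.
Assembling the pieces gives 4-ethyloctanal.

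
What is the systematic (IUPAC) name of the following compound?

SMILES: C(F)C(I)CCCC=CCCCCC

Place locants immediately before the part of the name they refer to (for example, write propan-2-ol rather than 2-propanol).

1-fluoro-2-iodododec-6-ene

The longest carbon chain that includes the multiple bond has 12 carbons, so the parent hydride is dodecane.
A C=C double bond in the chain gives the infix -ene-.
Choose the numbering such that the substituent locant set {1,2} is lower than {11,12} at the first point of difference.
That gives the double bond between C-6 and C-7; a fluoro group at C-1; an iodo group at C-2.
The substituents are ordered alphabetically, ignoring any di-/tri- multipliers.
The name is 1-fluoro-2-iodododec-6-ene.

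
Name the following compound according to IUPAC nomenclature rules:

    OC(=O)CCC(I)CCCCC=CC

The longest carbon chain that includes the –COOH group and the multiple bond has 11 carbons, so the parent hydride is undecane.
The principal characteristic group is a carboxylic acid (terminal –COOH), named with the suffix -oic acid.
There is one C=C double bond, indicated by the ending -ene.
Choose the numbering such that the carboxylic acid carbon is C-1 by definition.
That gives the double bond between C-9 and C-10; an iodo group at C-4.
Assembling the pieces gives 4-iodoundec-9-enoic acid.

4-iodoundec-9-enoic acid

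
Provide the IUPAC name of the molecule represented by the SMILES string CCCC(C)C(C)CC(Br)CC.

3-bromo-5,6-dimethylnonane

The longest continuous carbon chain has 9 atoms, so the parent hydride is nonane.
The numbering direction is chosen so that the substituent locant set {3,5,6} is lower than {4,5,7} at the first point of difference.
This places a bromo group at C-3; methyl groups at C-5 and C-6.
Substituent prefixes are cited in alphabetical order (multiplying prefixes like di-/tri- are ignored for ordering).
The name is 3-bromo-5,6-dimethylnonane.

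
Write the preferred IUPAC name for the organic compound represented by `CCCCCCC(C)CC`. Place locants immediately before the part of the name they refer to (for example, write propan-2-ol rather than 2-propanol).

3-methylnonane

The longest continuous carbon chain has 9 atoms, so the parent hydride is nonane.
Choose the numbering such that the substituent locant set {3} is lower than {7} at the first point of difference.
This places a methyl group at C-3.
Putting it together: 3-methylnonane.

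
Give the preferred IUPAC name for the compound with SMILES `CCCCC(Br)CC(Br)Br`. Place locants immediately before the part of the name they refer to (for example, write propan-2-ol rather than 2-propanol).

1,1,3-tribromoheptane

The longest carbon chain is 7 atoms: the parent is heptane.
The numbering direction is chosen so that the substituent locant set {1,1,3} is lower than {5,7,7} at the first point of difference.
That gives bromo groups at C-1 (×2) and C-3.
Assembling the pieces gives 1,1,3-tribromoheptane.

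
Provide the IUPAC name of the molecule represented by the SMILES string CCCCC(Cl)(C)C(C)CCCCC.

5-chloro-5,6-dimethylundecane

The parent chain contains 11 carbons (undecane).
Number the chain so that the substituent locant set {5,5,6} is lower than {6,7,7} at the first point of difference.
That gives a chloro group at C-5; methyl groups at C-5 and C-6.
Prefixes are listed alphabetically: chloro, methyl.
The name is 5-chloro-5,6-dimethylundecane.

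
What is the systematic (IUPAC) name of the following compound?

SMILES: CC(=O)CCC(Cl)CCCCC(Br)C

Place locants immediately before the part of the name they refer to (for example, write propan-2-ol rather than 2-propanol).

Counting along the main chain through the carbonyl gives 11 carbons: the parent is undecane.
A ketone (C=O on an internal carbon) is the principal characteristic group, giving the suffix -one.
Number the chain so that numbering from this end puts the carbonyl group at C-2 rather than C-10.
This places the carbonyl at C-2; a bromo group at C-10; a chloro group at C-5.
The substituents are ordered alphabetically, ignoring any di-/tri- multipliers.
Assembling the pieces gives 10-bromo-5-chloroundecan-2-one.

10-bromo-5-chloroundecan-2-one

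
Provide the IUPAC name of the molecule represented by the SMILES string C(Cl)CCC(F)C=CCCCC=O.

10-chloro-7-fluorodec-5-enal

The longest carbon chain that includes the –CHO group and the multiple bond has 10 carbons, so the parent hydride is decane.
The principal characteristic group is an aldehyde (terminal –CHO), named with the suffix -al.
A C=C double bond in the chain gives the infix -ene-.
Choose the numbering such that the aldehyde carbon is C-1 by definition.
With this numbering: the double bond between C-5 and C-6; a chloro group at C-10; a fluoro group at C-7.
Prefixes are listed alphabetically: chloro, fluoro.
The name is 10-chloro-7-fluorodec-5-enal.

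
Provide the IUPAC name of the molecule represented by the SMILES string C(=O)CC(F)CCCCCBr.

The longest carbon chain that includes the –CHO group has 8 carbons, so the parent hydride is octane.
The principal characteristic group is an aldehyde (terminal –CHO), named with the suffix -al.
The numbering direction is chosen so that the aldehyde carbon is C-1 by definition.
With this numbering: a bromo group at C-8; a fluoro group at C-3.
Substituent prefixes are cited in alphabetical order (multiplying prefixes like di-/tri- are ignored for ordering).
Putting it together: 8-bromo-3-fluorooctanal.

8-bromo-3-fluorooctanal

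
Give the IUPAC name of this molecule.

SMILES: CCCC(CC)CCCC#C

Counting along the main chain through the multiple bond gives 9 carbons: the parent is nonane.
The chain contains a C≡C triple bond, so the unsaturation ending is -yne.
Choose the numbering such that numbering from this end puts the triple bond at C-1 rather than C-8.
This places the triple bond between C-1 and C-2; an ethyl group at C-6.
Putting it together: 6-ethylnon-1-yne.

6-ethylnon-1-yne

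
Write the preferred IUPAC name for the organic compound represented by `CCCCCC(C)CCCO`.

4-methylnonan-1-ol

The longest chain bearing the –OH group is 9 carbons long (nonane).
An alcohol (–OH) is the principal characteristic group, giving the suffix -ol.
Number the chain so that numbering from this end puts the hydroxyl group at C-1 rather than C-9.
This places the hydroxyl at C-1; a methyl group at C-4.
Assembling the pieces gives 4-methylnonan-1-ol.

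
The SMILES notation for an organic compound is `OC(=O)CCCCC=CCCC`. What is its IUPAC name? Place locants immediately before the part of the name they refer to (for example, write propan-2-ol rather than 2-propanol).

Counting along the main chain through the –COOH group and the multiple bond gives 10 carbons: the parent is decane.
A carboxylic acid (terminal –COOH) is the principal characteristic group, giving the suffix -oic acid.
There is one C=C double bond, indicated by the ending -ene.
The numbering direction is chosen so that the carboxylic acid carbon is C-1 by definition.
With this numbering: the double bond between C-6 and C-7.
Putting it together: dec-6-enoic acid.

dec-6-enoic acid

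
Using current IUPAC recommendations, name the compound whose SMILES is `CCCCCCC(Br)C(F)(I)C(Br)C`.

The longest carbon chain is 10 atoms: the parent is decane.
Choose the numbering such that the substituent locant set {2,3,3,4} is lower than {7,8,8,9} at the first point of difference.
With this numbering: bromo groups at C-2 and C-4; a fluoro group at C-3; an iodo group at C-3.
Substituent prefixes are cited in alphabetical order (multiplying prefixes like di-/tri- are ignored for ordering).
Putting it together: 2,4-dibromo-3-fluoro-3-iododecane.

2,4-dibromo-3-fluoro-3-iododecane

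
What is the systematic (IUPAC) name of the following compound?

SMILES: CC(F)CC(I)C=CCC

7-fluoro-5-iodooct-3-ene

The longest carbon chain that includes the multiple bond has 8 carbons, so the parent hydride is octane.
There is one C=C double bond, indicated by the ending -ene.
Number the chain so that numbering from this end puts the double bond at C-3 rather than C-5.
With this numbering: the double bond between C-3 and C-4; a fluoro group at C-7; an iodo group at C-5.
Substituent prefixes are cited in alphabetical order (multiplying prefixes like di-/tri- are ignored for ordering).
Assembling the pieces gives 7-fluoro-5-iodooct-3-ene.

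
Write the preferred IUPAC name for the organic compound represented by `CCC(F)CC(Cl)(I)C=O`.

2-chloro-4-fluoro-2-iodohexanal

The longest chain bearing the –CHO group is 6 carbons long (hexane).
The principal characteristic group is an aldehyde (terminal –CHO), named with the suffix -al.
The numbering direction is chosen so that the aldehyde carbon is C-1 by definition.
That gives a chloro group at C-2; a fluoro group at C-4; an iodo group at C-2.
The substituents are ordered alphabetically, ignoring any di-/tri- multipliers.
Assembling the pieces gives 2-chloro-4-fluoro-2-iodohexanal.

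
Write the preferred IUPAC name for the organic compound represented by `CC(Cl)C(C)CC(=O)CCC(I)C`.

2-chloro-8-iodo-3-methylnonan-5-one

The longest carbon chain that includes the carbonyl has 9 carbons, so the parent hydride is nonane.
The principal characteristic group is a ketone (C=O on an internal carbon), named with the suffix -one.
The numbering direction is chosen so that the substituent locant set {2,3,8} is lower than {2,7,8} at the first point of difference.
That gives the carbonyl at C-5; a chloro group at C-2; an iodo group at C-8; a methyl group at C-3.
Substituent prefixes are cited in alphabetical order (multiplying prefixes like di-/tri- are ignored for ordering).
Assembling the pieces gives 2-chloro-8-iodo-3-methylnonan-5-one.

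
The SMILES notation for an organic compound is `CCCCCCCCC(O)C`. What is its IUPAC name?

The longest carbon chain that includes the –OH group has 10 carbons, so the parent hydride is decane.
The principal characteristic group is an alcohol (–OH), named with the suffix -ol.
Number the chain so that numbering from this end puts the hydroxyl group at C-2 rather than C-9.
With this numbering: the hydroxyl at C-2.
The name is decan-2-ol.

decan-2-ol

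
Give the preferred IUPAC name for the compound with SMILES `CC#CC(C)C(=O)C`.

3-methylhex-4-yn-2-one

The longest chain bearing the carbonyl and the multiple bond is 6 carbons long (hexane).
The highest-priority functional group is a ketone (C=O on an internal carbon), so the name ends in -one.
The chain contains a C≡C triple bond, so the unsaturation ending is -yne.
Choose the numbering such that numbering from this end puts the carbonyl group at C-2 rather than C-5.
This places the carbonyl at C-2; the triple bond between C-4 and C-5; a methyl group at C-3.
Putting it together: 3-methylhex-4-yn-2-one.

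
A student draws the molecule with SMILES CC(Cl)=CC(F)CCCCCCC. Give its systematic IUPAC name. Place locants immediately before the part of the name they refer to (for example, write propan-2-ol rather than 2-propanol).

2-chloro-4-fluoroundec-2-ene

Counting along the main chain through the multiple bond gives 11 carbons: the parent is undecane.
There is one C=C double bond, indicated by the ending -ene.
Number the chain so that numbering from this end puts the double bond at C-2 rather than C-9.
With this numbering: the double bond between C-2 and C-3; a chloro group at C-2; a fluoro group at C-4.
The substituents are ordered alphabetically, ignoring any di-/tri- multipliers.
Assembling the pieces gives 2-chloro-4-fluoroundec-2-ene.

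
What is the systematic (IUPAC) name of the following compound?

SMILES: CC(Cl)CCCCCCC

2-chlorononane

The parent chain contains 9 carbons (nonane).
Choose the numbering such that the substituent locant set {2} is lower than {8} at the first point of difference.
This places a chloro group at C-2.
The name is 2-chlorononane.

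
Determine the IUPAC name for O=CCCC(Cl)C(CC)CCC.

The longest carbon chain that includes the –CHO group has 8 carbons, so the parent hydride is octane.
The principal characteristic group is an aldehyde (terminal –CHO), named with the suffix -al.
Choose the numbering such that the aldehyde carbon is C-1 by definition.
With this numbering: a chloro group at C-4; an ethyl group at C-5.
Prefixes are listed alphabetically: chloro, ethyl.
Putting it together: 4-chloro-5-ethyloctanal.

4-chloro-5-ethyloctanal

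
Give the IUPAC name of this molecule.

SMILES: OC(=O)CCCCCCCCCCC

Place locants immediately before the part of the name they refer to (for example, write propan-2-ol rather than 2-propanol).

The longest chain bearing the –COOH group is 12 carbons long (dodecane).
A carboxylic acid (terminal –COOH) is the principal characteristic group, giving the suffix -oic acid.
Choose the numbering such that the carboxylic acid carbon is C-1 by definition.
Putting it together: dodecanoic acid.

dodecanoic acid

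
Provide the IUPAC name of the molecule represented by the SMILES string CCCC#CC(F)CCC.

The longest carbon chain that includes the multiple bond has 9 carbons, so the parent hydride is nonane.
There is one C≡C triple bond, indicated by the ending -yne.
Number the chain so that numbering from this end puts the triple bond at C-4 rather than C-5.
That gives the triple bond between C-4 and C-5; a fluoro group at C-6.
Assembling the pieces gives 6-fluoronon-4-yne.

6-fluoronon-4-yne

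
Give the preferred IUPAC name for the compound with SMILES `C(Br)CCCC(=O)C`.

6-bromohexan-2-one

The longest chain bearing the carbonyl is 6 carbons long (hexane).
The principal characteristic group is a ketone (C=O on an internal carbon), named with the suffix -one.
Choose the numbering such that numbering from this end puts the carbonyl group at C-2 rather than C-5.
With this numbering: the carbonyl at C-2; a bromo group at C-6.
Putting it together: 6-bromohexan-2-one.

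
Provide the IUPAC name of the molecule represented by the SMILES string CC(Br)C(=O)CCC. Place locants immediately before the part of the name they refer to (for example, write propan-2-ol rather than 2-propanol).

2-bromohexan-3-one

The longest carbon chain that includes the carbonyl has 6 carbons, so the parent hydride is hexane.
The principal characteristic group is a ketone (C=O on an internal carbon), named with the suffix -one.
Number the chain so that numbering from this end puts the carbonyl group at C-3 rather than C-4.
This places the carbonyl at C-3; a bromo group at C-2.
Assembling the pieces gives 2-bromohexan-3-one.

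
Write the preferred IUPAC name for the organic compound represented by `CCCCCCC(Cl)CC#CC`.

The longest carbon chain that includes the multiple bond has 11 carbons, so the parent hydride is undecane.
A C≡C triple bond in the chain gives the infix -yne-.
The numbering direction is chosen so that numbering from this end puts the triple bond at C-2 rather than C-9.
That gives the triple bond between C-2 and C-3; a chloro group at C-5.
Putting it together: 5-chloroundec-2-yne.

5-chloroundec-2-yne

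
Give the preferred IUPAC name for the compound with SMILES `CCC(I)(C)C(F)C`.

2-fluoro-3-iodo-3-methylpentane

The longest continuous carbon chain has 5 atoms, so the parent hydride is pentane.
Number the chain so that the substituent locant set {2,3,3} is lower than {3,3,4} at the first point of difference.
This places a fluoro group at C-2; an iodo group at C-3; a methyl group at C-3.
The substituents are ordered alphabetically, ignoring any di-/tri- multipliers.
The name is 2-fluoro-3-iodo-3-methylpentane.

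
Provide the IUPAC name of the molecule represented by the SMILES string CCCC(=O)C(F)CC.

Counting along the main chain through the carbonyl gives 7 carbons: the parent is heptane.
The principal characteristic group is a ketone (C=O on an internal carbon), named with the suffix -one.
Choose the numbering such that the substituent locant set {3} is lower than {5} at the first point of difference.
With this numbering: the carbonyl at C-4; a fluoro group at C-3.
The name is 3-fluoroheptan-4-one.

3-fluoroheptan-4-one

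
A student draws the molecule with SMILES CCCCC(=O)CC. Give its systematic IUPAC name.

The longest carbon chain that includes the carbonyl has 7 carbons, so the parent hydride is heptane.
A ketone (C=O on an internal carbon) is the principal characteristic group, giving the suffix -one.
The numbering direction is chosen so that numbering from this end puts the carbonyl group at C-3 rather than C-5.
This places the carbonyl at C-3.
The name is heptan-3-one.

heptan-3-one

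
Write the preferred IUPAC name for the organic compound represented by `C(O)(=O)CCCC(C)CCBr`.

The longest chain bearing the –COOH group is 7 carbons long (heptane).
The highest-priority functional group is a carboxylic acid (terminal –COOH), so the name ends in -oic acid.
Choose the numbering such that the carboxylic acid carbon is C-1 by definition.
With this numbering: a bromo group at C-7; a methyl group at C-5.
The substituents are ordered alphabetically, ignoring any di-/tri- multipliers.
Putting it together: 7-bromo-5-methylheptanoic acid.

7-bromo-5-methylheptanoic acid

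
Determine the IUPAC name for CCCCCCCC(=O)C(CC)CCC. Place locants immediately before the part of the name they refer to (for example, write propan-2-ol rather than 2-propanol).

The longest carbon chain that includes the carbonyl has 12 carbons, so the parent hydride is dodecane.
The highest-priority functional group is a ketone (C=O on an internal carbon), so the name ends in -one.
Number the chain so that numbering from this end puts the carbonyl group at C-5 rather than C-8.
With this numbering: the carbonyl at C-5; an ethyl group at C-4.
Assembling the pieces gives 4-ethyldodecan-5-one.

4-ethyldodecan-5-one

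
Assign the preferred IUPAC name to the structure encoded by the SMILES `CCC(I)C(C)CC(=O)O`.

Counting along the main chain through the –COOH group gives 6 carbons: the parent is hexane.
The principal characteristic group is a carboxylic acid (terminal –COOH), named with the suffix -oic acid.
The numbering direction is chosen so that the carboxylic acid carbon is C-1 by definition.
That gives an iodo group at C-4; a methyl group at C-3.
Substituent prefixes are cited in alphabetical order (multiplying prefixes like di-/tri- are ignored for ordering).
The name is 4-iodo-3-methylhexanoic acid.

4-iodo-3-methylhexanoic acid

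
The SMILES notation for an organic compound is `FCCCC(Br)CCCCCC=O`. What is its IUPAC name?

The longest chain bearing the –CHO group is 10 carbons long (decane).
An aldehyde (terminal –CHO) is the principal characteristic group, giving the suffix -al.
The numbering direction is chosen so that the aldehyde carbon is C-1 by definition.
This places a bromo group at C-7; a fluoro group at C-10.
Prefixes are listed alphabetically: bromo, fluoro.
Putting it together: 7-bromo-10-fluorodecanal.

7-bromo-10-fluorodecanal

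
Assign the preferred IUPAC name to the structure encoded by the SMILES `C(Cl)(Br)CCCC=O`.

5-bromo-5-chloropentanal

Counting along the main chain through the –CHO group gives 5 carbons: the parent is pentane.
The principal characteristic group is an aldehyde (terminal –CHO), named with the suffix -al.
Number the chain so that the aldehyde carbon is C-1 by definition.
This places a bromo group at C-5; a chloro group at C-5.
Substituent prefixes are cited in alphabetical order (multiplying prefixes like di-/tri- are ignored for ordering).
The name is 5-bromo-5-chloropentanal.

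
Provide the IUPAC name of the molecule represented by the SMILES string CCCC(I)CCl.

1-chloro-2-iodopentane

The parent chain contains 5 carbons (pentane).
Number the chain so that the substituent locant set {1,2} is lower than {4,5} at the first point of difference.
That gives a chloro group at C-1; an iodo group at C-2.
The substituents are ordered alphabetically, ignoring any di-/tri- multipliers.
Putting it together: 1-chloro-2-iodopentane.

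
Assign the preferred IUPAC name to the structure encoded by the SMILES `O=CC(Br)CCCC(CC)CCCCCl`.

2-bromo-10-chloro-6-ethyldecanal

The longest carbon chain that includes the –CHO group has 10 carbons, so the parent hydride is decane.
The highest-priority functional group is an aldehyde (terminal –CHO), so the name ends in -al.
Number the chain so that the aldehyde carbon is C-1 by definition.
With this numbering: a bromo group at C-2; a chloro group at C-10; an ethyl group at C-6.
Substituent prefixes are cited in alphabetical order (multiplying prefixes like di-/tri- are ignored for ordering).
Putting it together: 2-bromo-10-chloro-6-ethyldecanal.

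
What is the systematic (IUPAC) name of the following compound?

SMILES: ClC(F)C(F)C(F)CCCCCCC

The longest carbon chain is 10 atoms: the parent is decane.
Number the chain so that the substituent locant set {1,1,2,3} is lower than {8,9,10,10} at the first point of difference.
That gives a chloro group at C-1; fluoro groups at C-1 and C-2 and C-3.
Substituent prefixes are cited in alphabetical order (multiplying prefixes like di-/tri- are ignored for ordering).
Assembling the pieces gives 1-chloro-1,2,3-trifluorodecane.

1-chloro-1,2,3-trifluorodecane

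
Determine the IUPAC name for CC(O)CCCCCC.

The longest carbon chain that includes the –OH group has 8 carbons, so the parent hydride is octane.
The principal characteristic group is an alcohol (–OH), named with the suffix -ol.
Choose the numbering such that numbering from this end puts the hydroxyl group at C-2 rather than C-7.
With this numbering: the hydroxyl at C-2.
The name is octan-2-ol.

octan-2-ol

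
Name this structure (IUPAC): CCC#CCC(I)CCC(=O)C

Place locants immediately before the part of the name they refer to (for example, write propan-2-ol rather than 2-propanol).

Counting along the main chain through the carbonyl and the multiple bond gives 10 carbons: the parent is decane.
A ketone (C=O on an internal carbon) is the principal characteristic group, giving the suffix -one.
The chain contains a C≡C triple bond, so the unsaturation ending is -yne.
Choose the numbering such that numbering from this end puts the carbonyl group at C-2 rather than C-9.
This places the carbonyl at C-2; the triple bond between C-7 and C-8; an iodo group at C-5.
The name is 5-iododec-7-yn-2-one.

5-iododec-7-yn-2-one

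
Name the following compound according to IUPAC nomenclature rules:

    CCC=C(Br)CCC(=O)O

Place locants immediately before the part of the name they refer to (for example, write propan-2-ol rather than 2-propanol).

4-bromohept-4-enoic acid

The longest chain bearing the –COOH group and the multiple bond is 7 carbons long (heptane).
A carboxylic acid (terminal –COOH) is the principal characteristic group, giving the suffix -oic acid.
The chain contains a C=C double bond, so the unsaturation ending is -ene.
Choose the numbering such that the carboxylic acid carbon is C-1 by definition.
This places the double bond between C-4 and C-5; a bromo group at C-4.
The name is 4-bromohept-4-enoic acid.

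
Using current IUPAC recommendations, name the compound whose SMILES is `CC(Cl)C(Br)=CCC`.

3-bromo-2-chlorohex-3-ene

The longest carbon chain that includes the multiple bond has 6 carbons, so the parent hydride is hexane.
A C=C double bond in the chain gives the infix -ene-.
Number the chain so that the substituent locant set {2,3} is lower than {4,5} at the first point of difference.
This places the double bond between C-3 and C-4; a bromo group at C-3; a chloro group at C-2.
Substituent prefixes are cited in alphabetical order (multiplying prefixes like di-/tri- are ignored for ordering).
Putting it together: 3-bromo-2-chlorohex-3-ene.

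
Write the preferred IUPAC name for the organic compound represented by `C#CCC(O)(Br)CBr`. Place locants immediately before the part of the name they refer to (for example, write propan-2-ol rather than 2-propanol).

1,2-dibromopent-4-yn-2-ol

The longest chain bearing the –OH group and the multiple bond is 5 carbons long (pentane).
The principal characteristic group is an alcohol (–OH), named with the suffix -ol.
There is one C≡C triple bond, indicated by the ending -yne.
Choose the numbering such that numbering from this end puts the hydroxyl group at C-2 rather than C-4.
That gives the hydroxyl at C-2; the triple bond between C-4 and C-5; bromo groups at C-1 and C-2.
Assembling the pieces gives 1,2-dibromopent-4-yn-2-ol.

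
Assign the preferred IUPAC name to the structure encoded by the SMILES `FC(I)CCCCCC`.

1-fluoro-1-iodoheptane

The parent chain contains 7 carbons (heptane).
Number the chain so that the substituent locant set {1,1} is lower than {7,7} at the first point of difference.
With this numbering: a fluoro group at C-1; an iodo group at C-1.
Prefixes are listed alphabetically: fluoro, iodo.
Putting it together: 1-fluoro-1-iodoheptane.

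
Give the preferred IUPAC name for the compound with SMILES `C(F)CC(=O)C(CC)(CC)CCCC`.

The longest carbon chain that includes the carbonyl has 8 carbons, so the parent hydride is octane.
A ketone (C=O on an internal carbon) is the principal characteristic group, giving the suffix -one.
Choose the numbering such that numbering from this end puts the carbonyl group at C-3 rather than C-6.
With this numbering: the carbonyl at C-3; two ethyl groups at C-4; a fluoro group at C-1.
Substituent prefixes are cited in alphabetical order (multiplying prefixes like di-/tri- are ignored for ordering).
The name is 4,4-diethyl-1-fluorooctan-3-one.

4,4-diethyl-1-fluorooctan-3-one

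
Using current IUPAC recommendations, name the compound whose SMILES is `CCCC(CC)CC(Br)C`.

The longest carbon chain is 7 atoms: the parent is heptane.
Choose the numbering such that the substituent locant set {2,4} is lower than {4,6} at the first point of difference.
That gives a bromo group at C-2; an ethyl group at C-4.
Prefixes are listed alphabetically: bromo, ethyl.
The name is 2-bromo-4-ethylheptane.

2-bromo-4-ethylheptane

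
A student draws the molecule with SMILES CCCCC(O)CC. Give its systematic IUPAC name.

Counting along the main chain through the –OH group gives 7 carbons: the parent is heptane.
The principal characteristic group is an alcohol (–OH), named with the suffix -ol.
Choose the numbering such that numbering from this end puts the hydroxyl group at C-3 rather than C-5.
That gives the hydroxyl at C-3.
Putting it together: heptan-3-ol.

heptan-3-ol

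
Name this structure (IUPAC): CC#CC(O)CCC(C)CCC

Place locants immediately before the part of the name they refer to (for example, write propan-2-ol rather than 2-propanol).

7-methyldec-2-yn-4-ol

Counting along the main chain through the –OH group and the multiple bond gives 10 carbons: the parent is decane.
The principal characteristic group is an alcohol (–OH), named with the suffix -ol.
A C≡C triple bond in the chain gives the infix -yne-.
The numbering direction is chosen so that numbering from this end puts the hydroxyl group at C-4 rather than C-7.
With this numbering: the hydroxyl at C-4; the triple bond between C-2 and C-3; a methyl group at C-7.
Assembling the pieces gives 7-methyldec-2-yn-4-ol.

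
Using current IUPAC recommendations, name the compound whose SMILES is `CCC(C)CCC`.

3-methylhexane

The longest continuous carbon chain has 6 atoms, so the parent hydride is hexane.
The numbering direction is chosen so that the substituent locant set {3} is lower than {4} at the first point of difference.
This places a methyl group at C-3.
Assembling the pieces gives 3-methylhexane.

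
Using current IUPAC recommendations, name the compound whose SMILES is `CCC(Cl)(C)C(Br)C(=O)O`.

Counting along the main chain through the –COOH group gives 5 carbons: the parent is pentane.
A carboxylic acid (terminal –COOH) is the principal characteristic group, giving the suffix -oic acid.
The numbering direction is chosen so that the carboxylic acid carbon is C-1 by definition.
This places a bromo group at C-2; a chloro group at C-3; a methyl group at C-3.
Prefixes are listed alphabetically: bromo, chloro, methyl.
The name is 2-bromo-3-chloro-3-methylpentanoic acid.

2-bromo-3-chloro-3-methylpentanoic acid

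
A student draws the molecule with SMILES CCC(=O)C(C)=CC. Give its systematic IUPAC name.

4-methylhex-4-en-3-one

The longest chain bearing the carbonyl and the multiple bond is 6 carbons long (hexane).
The principal characteristic group is a ketone (C=O on an internal carbon), named with the suffix -one.
There is one C=C double bond, indicated by the ending -ene.
The numbering direction is chosen so that numbering from this end puts the carbonyl group at C-3 rather than C-4.
With this numbering: the carbonyl at C-3; the double bond between C-4 and C-5; a methyl group at C-4.
The name is 4-methylhex-4-en-3-one.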